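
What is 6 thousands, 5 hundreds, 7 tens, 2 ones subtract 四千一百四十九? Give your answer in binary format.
Convert 6 thousands, 5 hundreds, 7 tens, 2 ones (place-value notation) → 6×1000 + 5×100 + 7×10 + 2 = 6572 (decimal)
Convert 四千一百四十九 (Chinese numeral) → 4×1000 + 1×100 + 4×10 + 9 = 4149 (decimal)
Compute 6572 - 4149 = 2423
Convert 2423 (decimal) → 2423 = 2048 + 256 + 64 + 32 + 16 + 4 + 2 + 1 → 0b100101110111 (binary)
0b100101110111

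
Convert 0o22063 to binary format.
Convert 0o22063 (octal) → 2×4096 + 2×512 + 6×8 + 3 = 9267 (decimal)
Convert 9267 (decimal) → 9267 = 8192 + 1024 + 32 + 16 + 2 + 1 → 0b10010000110011 (binary)
0b10010000110011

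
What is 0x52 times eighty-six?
Convert 0x52 (hexadecimal) → 5×16 + 2 = 82 (decimal)
Convert eighty-six (English words) → 86 (decimal)
Compute 82 × 86 = 7052
7052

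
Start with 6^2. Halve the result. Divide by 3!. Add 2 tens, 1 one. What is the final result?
Convert 6^2 (power) → 36 (decimal)
Start: 36
36 ÷ 2 = 18
Convert 3! (factorial) → 6 (decimal)
18 ÷ 6 = 3
Convert 2 tens, 1 one (place-value notation) → 2×10 + 1 = 21 (decimal)
3 + 21 = 24
24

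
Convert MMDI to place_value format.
Convert MMDI (Roman numeral) → 1000 + 1000 + 500 + 1 = 2501 (decimal)
Convert 2501 (decimal) → 2501 = 2×1000 + 5×100 + 1 → 2 thousands, 5 hundreds, 1 one (place-value notation)
2 thousands, 5 hundreds, 1 one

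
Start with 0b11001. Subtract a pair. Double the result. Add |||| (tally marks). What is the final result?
Convert 0b11001 (binary) → 16 + 8 + 1 = 25 (decimal)
Start: 25
Convert a pair (colloquial) → 2 (decimal)
25 - 2 = 23
23 × 2 = 46
Convert |||| (tally marks) → 4 (decimal)
46 + 4 = 50
50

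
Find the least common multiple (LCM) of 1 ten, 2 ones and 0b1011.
Convert 1 ten, 2 ones (place-value notation) → 1×10 + 2 = 12 (decimal)
Convert 0b1011 (binary) → 8 + 2 + 1 = 11 (decimal)
Compute lcm(12, 11) = 132
132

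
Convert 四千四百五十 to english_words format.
Convert 四千四百五十 (Chinese numeral) → 4×1000 + 4×100 + 5×10 = 4450 (decimal)
Convert 4450 (decimal) → 4450 = 4×1000 + 4×100 + 50 → four thousand four hundred fifty (English words)
four thousand four hundred fifty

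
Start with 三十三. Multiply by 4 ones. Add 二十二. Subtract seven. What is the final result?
Convert 三十三 (Chinese numeral) → 3×10 + 3 = 33 (decimal)
Start: 33
Convert 4 ones (place-value notation) → 4 (decimal)
33 × 4 = 132
Convert 二十二 (Chinese numeral) → 2×10 + 2 = 22 (decimal)
132 + 22 = 154
Convert seven (English words) → 7 (decimal)
154 - 7 = 147
147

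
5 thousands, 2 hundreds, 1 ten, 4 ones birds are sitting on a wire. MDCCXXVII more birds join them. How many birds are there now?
Convert 5 thousands, 2 hundreds, 1 ten, 4 ones (place-value notation) → 5×1000 + 2×100 + 1×10 + 4 = 5214 (decimal)
Convert MDCCXXVII (Roman numeral) → 1000 + 500 + 100 + 100 + 10 + 10 + 5 + 1 + 1 = 1727 (decimal)
Compute 5214 + 1727 = 6941
6941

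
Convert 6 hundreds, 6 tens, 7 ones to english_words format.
Convert 6 hundreds, 6 tens, 7 ones (place-value notation) → 6×100 + 6×10 + 7 = 667 (decimal)
Convert 667 (decimal) → 667 = 6×100 + 67 → six hundred sixty-seven (English words)
six hundred sixty-seven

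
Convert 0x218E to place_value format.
Convert 0x218E (hexadecimal) → 2×4096 + 1×256 + 8×16 + 14 = 8590 (decimal)
Convert 8590 (decimal) → 8590 = 8×1000 + 5×100 + 9×10 → 8 thousands, 5 hundreds, 9 tens (place-value notation)
8 thousands, 5 hundreds, 9 tens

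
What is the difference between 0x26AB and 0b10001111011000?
Convert 0x26AB (hexadecimal) → 2×4096 + 6×256 + 10×16 + 11 = 9899 (decimal)
Convert 0b10001111011000 (binary) → 8192 + 512 + 256 + 128 + 64 + 16 + 8 = 9176 (decimal)
Difference: |9899 - 9176| = 723
723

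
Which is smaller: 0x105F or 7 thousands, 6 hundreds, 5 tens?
Convert 0x105F (hexadecimal) → 1×4096 + 5×16 + 15 = 4191 (decimal)
Convert 7 thousands, 6 hundreds, 5 tens (place-value notation) → 7×1000 + 6×100 + 5×10 = 7650 (decimal)
Compare 4191 vs 7650: smaller = 4191
4191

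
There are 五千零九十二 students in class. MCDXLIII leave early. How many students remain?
Convert 五千零九十二 (Chinese numeral) → 5×1000 + 9×10 + 2 = 5092 (decimal)
Convert MCDXLIII (Roman numeral) → 1000 + 400 + 40 + 1 + 1 + 1 = 1443 (decimal)
Compute 5092 - 1443 = 3649
3649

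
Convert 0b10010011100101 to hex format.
Convert 0b10010011100101 (binary) → 8192 + 1024 + 128 + 64 + 32 + 4 + 1 = 9445 (decimal)
Convert 9445 (decimal) → 9445 = 2×4096 + 4×256 + 14×16 + 5 → 0x24E5 (hexadecimal)
0x24E5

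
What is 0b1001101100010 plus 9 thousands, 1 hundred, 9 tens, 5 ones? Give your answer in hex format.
Convert 0b1001101100010 (binary) → 4096 + 512 + 256 + 64 + 32 + 2 = 4962 (decimal)
Convert 9 thousands, 1 hundred, 9 tens, 5 ones (place-value notation) → 9×1000 + 1×100 + 9×10 + 5 = 9195 (decimal)
Compute 4962 + 9195 = 14157
Convert 14157 (decimal) → 14157 = 3×4096 + 7×256 + 4×16 + 13 → 0x374D (hexadecimal)
0x374D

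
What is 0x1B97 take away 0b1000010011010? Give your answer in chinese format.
Convert 0x1B97 (hexadecimal) → 1×4096 + 11×256 + 9×16 + 7 = 7063 (decimal)
Convert 0b1000010011010 (binary) → 4096 + 128 + 16 + 8 + 2 = 4250 (decimal)
Compute 7063 - 4250 = 2813
Convert 2813 (decimal) → 2813 = 2×1000 + 8×100 + 1×10 + 3 → 二千八百一十三 (Chinese numeral)
二千八百一十三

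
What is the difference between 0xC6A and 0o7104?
Convert 0xC6A (hexadecimal) → 12×256 + 6×16 + 10 = 3178 (decimal)
Convert 0o7104 (octal) → 7×512 + 1×64 + 4 = 3652 (decimal)
Difference: |3178 - 3652| = 474
474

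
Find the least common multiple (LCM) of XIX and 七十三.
Convert XIX (Roman numeral) → 10 + 9 = 19 (decimal)
Convert 七十三 (Chinese numeral) → 7×10 + 3 = 73 (decimal)
Compute lcm(19, 73) = 1387
1387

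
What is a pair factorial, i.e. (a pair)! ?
Convert a pair (colloquial) → 2 (decimal)
Compute 2! = 2
2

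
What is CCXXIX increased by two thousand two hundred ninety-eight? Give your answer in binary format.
Convert CCXXIX (Roman numeral) → 100 + 100 + 10 + 10 + 9 = 229 (decimal)
Convert two thousand two hundred ninety-eight (English words) → 2×1000 + 2×100 + 98 = 2298 (decimal)
Compute 229 + 2298 = 2527
Convert 2527 (decimal) → 2527 = 2048 + 256 + 128 + 64 + 16 + 8 + 4 + 2 + 1 → 0b100111011111 (binary)
0b100111011111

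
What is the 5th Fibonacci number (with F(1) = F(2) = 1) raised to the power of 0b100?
Convert the 5th Fibonacci number (with F(1) = F(2) = 1) (Fibonacci index) → 1, 1, 2, 3, 5 → 5 (decimal)
Convert 0b100 (binary) → 4 (decimal)
Compute 5 ^ 4 = 625
625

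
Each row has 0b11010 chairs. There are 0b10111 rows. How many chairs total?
Convert 0b11010 (binary) → 16 + 8 + 2 = 26 (decimal)
Convert 0b10111 (binary) → 16 + 4 + 2 + 1 = 23 (decimal)
Compute 26 × 23 = 598
598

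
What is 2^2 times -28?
Convert 2^2 (power) → 4 (decimal)
Compute 4 × -28 = -112
-112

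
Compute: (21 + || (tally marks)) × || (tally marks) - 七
Convert || (tally marks) → 2 (decimal)
Convert || (tally marks) → 2 (decimal)
Convert 七 (Chinese numeral) → 7 (decimal)
Expression in decimal: (21 + 2) × 2 - 7
Parentheses first: 21 + 2 = 23
Multiply: 23 × 2 = 46
Subtract: 46 - 7 = 39
39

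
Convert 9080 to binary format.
Convert 9080 (decimal) → 9080 = 8192 + 512 + 256 + 64 + 32 + 16 + 8 → 0b10001101111000 (binary)
0b10001101111000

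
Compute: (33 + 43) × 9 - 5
Parentheses first: 33 + 43 = 76
Multiply: 76 × 9 = 684
Subtract: 684 - 5 = 679
679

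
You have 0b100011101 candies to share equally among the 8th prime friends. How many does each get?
Convert 0b100011101 (binary) → 256 + 16 + 8 + 4 + 1 = 285 (decimal)
Convert the 8th prime (prime index) → 19 (decimal)
Compute 285 ÷ 19 = 15
15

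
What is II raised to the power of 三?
Convert II (Roman numeral) → 1 + 1 = 2 (decimal)
Convert 三 (Chinese numeral) → 3 (decimal)
Compute 2 ^ 3 = 8
8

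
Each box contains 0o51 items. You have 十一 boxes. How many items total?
Convert 0o51 (octal) → 5×8 + 1 = 41 (decimal)
Convert 十一 (Chinese numeral) → 1×10 + 1 = 11 (decimal)
Compute 41 × 11 = 451
451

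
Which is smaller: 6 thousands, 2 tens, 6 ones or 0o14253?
Convert 6 thousands, 2 tens, 6 ones (place-value notation) → 6×1000 + 2×10 + 6 = 6026 (decimal)
Convert 0o14253 (octal) → 1×4096 + 4×512 + 2×64 + 5×8 + 3 = 6315 (decimal)
Compare 6026 vs 6315: smaller = 6026
6026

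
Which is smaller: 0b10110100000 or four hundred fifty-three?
Convert 0b10110100000 (binary) → 1024 + 256 + 128 + 32 = 1440 (decimal)
Convert four hundred fifty-three (English words) → 4×100 + 53 = 453 (decimal)
Compare 1440 vs 453: smaller = 453
453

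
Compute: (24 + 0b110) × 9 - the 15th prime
Convert 0b110 (binary) → 4 + 2 = 6 (decimal)
Convert the 15th prime (prime index) → 47 (decimal)
Expression in decimal: (24 + 6) × 9 - 47
Parentheses first: 24 + 6 = 30
Multiply: 30 × 9 = 270
Subtract: 270 - 47 = 223
223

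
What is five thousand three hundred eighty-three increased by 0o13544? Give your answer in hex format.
Convert five thousand three hundred eighty-three (English words) → 5×1000 + 3×100 + 83 = 5383 (decimal)
Convert 0o13544 (octal) → 1×4096 + 3×512 + 5×64 + 4×8 + 4 = 5988 (decimal)
Compute 5383 + 5988 = 11371
Convert 11371 (decimal) → 11371 = 2×4096 + 12×256 + 6×16 + 11 → 0x2C6B (hexadecimal)
0x2C6B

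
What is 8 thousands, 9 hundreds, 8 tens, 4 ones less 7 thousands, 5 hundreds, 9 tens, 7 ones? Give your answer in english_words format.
Convert 8 thousands, 9 hundreds, 8 tens, 4 ones (place-value notation) → 8×1000 + 9×100 + 8×10 + 4 = 8984 (decimal)
Convert 7 thousands, 5 hundreds, 9 tens, 7 ones (place-value notation) → 7×1000 + 5×100 + 9×10 + 7 = 7597 (decimal)
Compute 8984 - 7597 = 1387
Convert 1387 (decimal) → 1387 = 1×1000 + 3×100 + 87 → one thousand three hundred eighty-seven (English words)
one thousand three hundred eighty-seven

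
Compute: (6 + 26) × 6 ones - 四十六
Convert 6 ones (place-value notation) → 6 (decimal)
Convert 四十六 (Chinese numeral) → 4×10 + 6 = 46 (decimal)
Expression in decimal: (6 + 26) × 6 - 46
Parentheses first: 6 + 26 = 32
Multiply: 32 × 6 = 192
Subtract: 192 - 46 = 146
146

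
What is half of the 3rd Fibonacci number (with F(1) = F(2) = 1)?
The 3rd Fibonacci number (with F(1) = F(2) = 1): 1, 1, 2 → 2
Compute 2 ÷ 2 = 1
1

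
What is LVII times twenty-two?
Convert LVII (Roman numeral) → 50 + 5 + 1 + 1 = 57 (decimal)
Convert twenty-two (English words) → 22 (decimal)
Compute 57 × 22 = 1254
1254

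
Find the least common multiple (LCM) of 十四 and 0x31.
Convert 十四 (Chinese numeral) → 1×10 + 4 = 14 (decimal)
Convert 0x31 (hexadecimal) → 3×16 + 1 = 49 (decimal)
Compute lcm(14, 49) = 98
98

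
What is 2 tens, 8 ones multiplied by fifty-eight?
Convert 2 tens, 8 ones (place-value notation) → 2×10 + 8 = 28 (decimal)
Convert fifty-eight (English words) → 58 (decimal)
Compute 28 × 58 = 1624
1624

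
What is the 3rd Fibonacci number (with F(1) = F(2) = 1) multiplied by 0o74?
Convert the 3rd Fibonacci number (with F(1) = F(2) = 1) (Fibonacci index) → 1, 1, 2 → 2 (decimal)
Convert 0o74 (octal) → 7×8 + 4 = 60 (decimal)
Compute 2 × 60 = 120
120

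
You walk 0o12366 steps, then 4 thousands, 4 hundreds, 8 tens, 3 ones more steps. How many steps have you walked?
Convert 0o12366 (octal) → 1×4096 + 2×512 + 3×64 + 6×8 + 6 = 5366 (decimal)
Convert 4 thousands, 4 hundreds, 8 tens, 3 ones (place-value notation) → 4×1000 + 4×100 + 8×10 + 3 = 4483 (decimal)
Compute 5366 + 4483 = 9849
9849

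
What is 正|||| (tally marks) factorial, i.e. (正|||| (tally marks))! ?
Convert 正|||| (tally marks) → 5 + 4 = 9 (decimal)
Compute 9! = 362880
362880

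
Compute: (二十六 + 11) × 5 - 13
Convert 二十六 (Chinese numeral) → 2×10 + 6 = 26 (decimal)
Expression in decimal: (26 + 11) × 5 - 13
Parentheses first: 26 + 11 = 37
Multiply: 37 × 5 = 185
Subtract: 185 - 13 = 172
172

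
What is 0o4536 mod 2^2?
Convert 0o4536 (octal) → 4×512 + 5×64 + 3×8 + 6 = 2398 (decimal)
Convert 2^2 (power) → 4 (decimal)
Compute 2398 mod 4 = 2
2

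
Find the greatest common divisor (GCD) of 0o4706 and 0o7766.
Convert 0o4706 (octal) → 4×512 + 7×64 + 6 = 2502 (decimal)
Convert 0o7766 (octal) → 7×512 + 7×64 + 6×8 + 6 = 4086 (decimal)
Compute gcd(2502, 4086) = 18
18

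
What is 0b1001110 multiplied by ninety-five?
Convert 0b1001110 (binary) → 64 + 8 + 4 + 2 = 78 (decimal)
Convert ninety-five (English words) → 95 (decimal)
Compute 78 × 95 = 7410
7410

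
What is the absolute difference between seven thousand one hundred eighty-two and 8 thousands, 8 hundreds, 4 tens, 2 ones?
Convert seven thousand one hundred eighty-two (English words) → 7×1000 + 1×100 + 82 = 7182 (decimal)
Convert 8 thousands, 8 hundreds, 4 tens, 2 ones (place-value notation) → 8×1000 + 8×100 + 4×10 + 2 = 8842 (decimal)
Compute |7182 - 8842| = 1660
1660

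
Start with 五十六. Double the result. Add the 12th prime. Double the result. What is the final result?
Convert 五十六 (Chinese numeral) → 5×10 + 6 = 56 (decimal)
Start: 56
56 × 2 = 112
Convert the 12th prime (prime index) → 37 (decimal)
112 + 37 = 149
149 × 2 = 298
298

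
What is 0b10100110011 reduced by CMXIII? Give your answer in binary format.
Convert 0b10100110011 (binary) → 1024 + 256 + 32 + 16 + 2 + 1 = 1331 (decimal)
Convert CMXIII (Roman numeral) → 900 + 10 + 1 + 1 + 1 = 913 (decimal)
Compute 1331 - 913 = 418
Convert 418 (decimal) → 418 = 256 + 128 + 32 + 2 → 0b110100010 (binary)
0b110100010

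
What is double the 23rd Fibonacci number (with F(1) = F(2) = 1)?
The 23rd Fibonacci number (with F(1) = F(2) = 1) = 28657
Compute 28657 × 2 = 57314
57314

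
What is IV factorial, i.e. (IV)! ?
Convert IV (Roman numeral) → 4 (decimal)
Compute 4! = 24
24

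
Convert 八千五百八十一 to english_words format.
Convert 八千五百八十一 (Chinese numeral) → 8×1000 + 5×100 + 8×10 + 1 = 8581 (decimal)
Convert 8581 (decimal) → 8581 = 8×1000 + 5×100 + 81 → eight thousand five hundred eighty-one (English words)
eight thousand five hundred eighty-one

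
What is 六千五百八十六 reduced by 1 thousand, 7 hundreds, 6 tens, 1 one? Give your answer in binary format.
Convert 六千五百八十六 (Chinese numeral) → 6×1000 + 5×100 + 8×10 + 6 = 6586 (decimal)
Convert 1 thousand, 7 hundreds, 6 tens, 1 one (place-value notation) → 1×1000 + 7×100 + 6×10 + 1 = 1761 (decimal)
Compute 6586 - 1761 = 4825
Convert 4825 (decimal) → 4825 = 4096 + 512 + 128 + 64 + 16 + 8 + 1 → 0b1001011011001 (binary)
0b1001011011001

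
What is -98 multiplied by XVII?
Convert XVII (Roman numeral) → 10 + 5 + 1 + 1 = 17 (decimal)
Compute -98 × 17 = -1666
-1666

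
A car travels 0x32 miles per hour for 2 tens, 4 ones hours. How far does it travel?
Convert 0x32 (hexadecimal) → 3×16 + 2 = 50 (decimal)
Convert 2 tens, 4 ones (place-value notation) → 2×10 + 4 = 24 (decimal)
Compute 50 × 24 = 1200
1200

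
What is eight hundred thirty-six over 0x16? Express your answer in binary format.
Convert eight hundred thirty-six (English words) → 8×100 + 36 = 836 (decimal)
Convert 0x16 (hexadecimal) → 1×16 + 6 = 22 (decimal)
Compute 836 ÷ 22 = 38
Convert 38 (decimal) → 38 = 32 + 4 + 2 → 0b100110 (binary)
0b100110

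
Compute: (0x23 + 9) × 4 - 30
Convert 0x23 (hexadecimal) → 2×16 + 3 = 35 (decimal)
Expression in decimal: (35 + 9) × 4 - 30
Parentheses first: 35 + 9 = 44
Multiply: 44 × 4 = 176
Subtract: 176 - 30 = 146
146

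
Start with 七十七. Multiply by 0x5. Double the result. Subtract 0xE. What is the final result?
Convert 七十七 (Chinese numeral) → 7×10 + 7 = 77 (decimal)
Start: 77
Convert 0x5 (hexadecimal) → 5 (decimal)
77 × 5 = 385
385 × 2 = 770
Convert 0xE (hexadecimal) → 14 (decimal)
770 - 14 = 756
756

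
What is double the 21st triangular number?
The 21st triangular number = 21×22/2 = 231
Compute 231 × 2 = 462
462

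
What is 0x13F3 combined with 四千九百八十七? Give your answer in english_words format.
Convert 0x13F3 (hexadecimal) → 1×4096 + 3×256 + 15×16 + 3 = 5107 (decimal)
Convert 四千九百八十七 (Chinese numeral) → 4×1000 + 9×100 + 8×10 + 7 = 4987 (decimal)
Compute 5107 + 4987 = 10094
Convert 10094 (decimal) → 10094 = 10×1000 + 94 → ten thousand ninety-four (English words)
ten thousand ninety-four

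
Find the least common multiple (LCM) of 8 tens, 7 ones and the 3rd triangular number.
Convert 8 tens, 7 ones (place-value notation) → 8×10 + 7 = 87 (decimal)
Convert the 3rd triangular number (triangular index) → 3×4/2 = 6 (decimal)
Compute lcm(87, 6) = 174
174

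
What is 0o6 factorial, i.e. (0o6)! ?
Convert 0o6 (octal) → 6 (decimal)
Compute 6! = 720
720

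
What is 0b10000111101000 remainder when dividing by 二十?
Convert 0b10000111101000 (binary) → 8192 + 256 + 128 + 64 + 32 + 8 = 8680 (decimal)
Convert 二十 (Chinese numeral) → 2×10 = 20 (decimal)
Compute 8680 mod 20 = 0
0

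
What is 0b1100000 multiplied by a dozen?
Convert 0b1100000 (binary) → 64 + 32 = 96 (decimal)
Convert a dozen (colloquial) → 12 (decimal)
Compute 96 × 12 = 1152
1152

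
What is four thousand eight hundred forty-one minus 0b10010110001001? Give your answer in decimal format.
Convert four thousand eight hundred forty-one (English words) → 4×1000 + 8×100 + 41 = 4841 (decimal)
Convert 0b10010110001001 (binary) → 8192 + 1024 + 256 + 128 + 8 + 1 = 9609 (decimal)
Compute 4841 - 9609 = -4768
-4768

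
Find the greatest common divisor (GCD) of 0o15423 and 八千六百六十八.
Convert 0o15423 (octal) → 1×4096 + 5×512 + 4×64 + 2×8 + 3 = 6931 (decimal)
Convert 八千六百六十八 (Chinese numeral) → 8×1000 + 6×100 + 6×10 + 8 = 8668 (decimal)
Compute gcd(6931, 8668) = 1
1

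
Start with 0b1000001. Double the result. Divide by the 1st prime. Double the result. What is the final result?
Convert 0b1000001 (binary) → 64 + 1 = 65 (decimal)
Start: 65
65 × 2 = 130
Convert the 1st prime (prime index) → 2 (decimal)
130 ÷ 2 = 65
65 × 2 = 130
130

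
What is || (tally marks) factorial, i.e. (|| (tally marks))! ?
Convert || (tally marks) → 2 (decimal)
Compute 2! = 2
2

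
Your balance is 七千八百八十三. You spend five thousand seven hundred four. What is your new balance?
Convert 七千八百八十三 (Chinese numeral) → 7×1000 + 8×100 + 8×10 + 3 = 7883 (decimal)
Convert five thousand seven hundred four (English words) → 5×1000 + 7×100 + 4 = 5704 (decimal)
Compute 7883 - 5704 = 2179
2179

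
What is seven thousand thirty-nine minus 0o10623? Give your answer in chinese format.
Convert seven thousand thirty-nine (English words) → 7×1000 + 39 = 7039 (decimal)
Convert 0o10623 (octal) → 1×4096 + 6×64 + 2×8 + 3 = 4499 (decimal)
Compute 7039 - 4499 = 2540
Convert 2540 (decimal) → 2540 = 2×1000 + 5×100 + 4×10 → 二千五百四十 (Chinese numeral)
二千五百四十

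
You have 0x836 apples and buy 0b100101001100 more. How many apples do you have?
Convert 0x836 (hexadecimal) → 8×256 + 3×16 + 6 = 2102 (decimal)
Convert 0b100101001100 (binary) → 2048 + 256 + 64 + 8 + 4 = 2380 (decimal)
Compute 2102 + 2380 = 4482
4482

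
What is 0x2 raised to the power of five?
Convert 0x2 (hexadecimal) → 2 (decimal)
Convert five (English words) → 5 (decimal)
Compute 2 ^ 5 = 32
32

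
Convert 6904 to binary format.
Convert 6904 (decimal) → 6904 = 4096 + 2048 + 512 + 128 + 64 + 32 + 16 + 8 → 0b1101011111000 (binary)
0b1101011111000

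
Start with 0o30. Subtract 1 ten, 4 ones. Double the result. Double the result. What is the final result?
Convert 0o30 (octal) → 3×8 = 24 (decimal)
Start: 24
Convert 1 ten, 4 ones (place-value notation) → 1×10 + 4 = 14 (decimal)
24 - 14 = 10
10 × 2 = 20
20 × 2 = 40
40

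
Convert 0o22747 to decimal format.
Convert 0o22747 (octal) → 2×4096 + 2×512 + 7×64 + 4×8 + 7 = 9703 (decimal)
9703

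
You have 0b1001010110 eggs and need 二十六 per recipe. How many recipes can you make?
Convert 0b1001010110 (binary) → 512 + 64 + 16 + 4 + 2 = 598 (decimal)
Convert 二十六 (Chinese numeral) → 2×10 + 6 = 26 (decimal)
Compute 598 ÷ 26 = 23
23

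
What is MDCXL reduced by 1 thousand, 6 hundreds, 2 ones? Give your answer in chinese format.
Convert MDCXL (Roman numeral) → 1000 + 500 + 100 + 40 = 1640 (decimal)
Convert 1 thousand, 6 hundreds, 2 ones (place-value notation) → 1×1000 + 6×100 + 2 = 1602 (decimal)
Compute 1640 - 1602 = 38
Convert 38 (decimal) → 38 = 3×10 + 8 → 三十八 (Chinese numeral)
三十八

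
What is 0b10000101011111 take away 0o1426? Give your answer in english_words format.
Convert 0b10000101011111 (binary) → 8192 + 256 + 64 + 16 + 8 + 4 + 2 + 1 = 8543 (decimal)
Convert 0o1426 (octal) → 1×512 + 4×64 + 2×8 + 6 = 790 (decimal)
Compute 8543 - 790 = 7753
Convert 7753 (decimal) → 7753 = 7×1000 + 7×100 + 53 → seven thousand seven hundred fifty-three (English words)
seven thousand seven hundred fifty-three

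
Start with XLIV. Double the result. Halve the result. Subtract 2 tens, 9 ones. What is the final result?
Convert XLIV (Roman numeral) → 40 + 4 = 44 (decimal)
Start: 44
44 × 2 = 88
88 ÷ 2 = 44
Convert 2 tens, 9 ones (place-value notation) → 2×10 + 9 = 29 (decimal)
44 - 29 = 15
15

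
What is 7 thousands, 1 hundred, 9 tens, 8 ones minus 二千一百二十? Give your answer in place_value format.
Convert 7 thousands, 1 hundred, 9 tens, 8 ones (place-value notation) → 7×1000 + 1×100 + 9×10 + 8 = 7198 (decimal)
Convert 二千一百二十 (Chinese numeral) → 2×1000 + 1×100 + 2×10 = 2120 (decimal)
Compute 7198 - 2120 = 5078
Convert 5078 (decimal) → 5078 = 5×1000 + 7×10 + 8 → 5 thousands, 7 tens, 8 ones (place-value notation)
5 thousands, 7 tens, 8 ones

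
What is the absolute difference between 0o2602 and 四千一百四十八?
Convert 0o2602 (octal) → 2×512 + 6×64 + 2 = 1410 (decimal)
Convert 四千一百四十八 (Chinese numeral) → 4×1000 + 1×100 + 4×10 + 8 = 4148 (decimal)
Compute |1410 - 4148| = 2738
2738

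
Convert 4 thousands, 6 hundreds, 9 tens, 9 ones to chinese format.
Convert 4 thousands, 6 hundreds, 9 tens, 9 ones (place-value notation) → 4×1000 + 6×100 + 9×10 + 9 = 4699 (decimal)
Convert 4699 (decimal) → 4699 = 4×1000 + 6×100 + 9×10 + 9 → 四千六百九十九 (Chinese numeral)
四千六百九十九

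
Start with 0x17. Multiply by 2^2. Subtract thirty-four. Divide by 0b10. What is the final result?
Convert 0x17 (hexadecimal) → 1×16 + 7 = 23 (decimal)
Start: 23
Convert 2^2 (power) → 4 (decimal)
23 × 4 = 92
Convert thirty-four (English words) → 34 (decimal)
92 - 34 = 58
Convert 0b10 (binary) → 2 (decimal)
58 ÷ 2 = 29
29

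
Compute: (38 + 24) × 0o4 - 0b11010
Convert 0o4 (octal) → 4 (decimal)
Convert 0b11010 (binary) → 16 + 8 + 2 = 26 (decimal)
Expression in decimal: (38 + 24) × 4 - 26
Parentheses first: 38 + 24 = 62
Multiply: 62 × 4 = 248
Subtract: 248 - 26 = 222
222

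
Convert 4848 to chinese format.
Convert 4848 (decimal) → 4848 = 4×1000 + 8×100 + 4×10 + 8 → 四千八百四十八 (Chinese numeral)
四千八百四十八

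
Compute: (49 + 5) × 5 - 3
Parentheses first: 49 + 5 = 54
Multiply: 54 × 5 = 270
Subtract: 270 - 3 = 267
267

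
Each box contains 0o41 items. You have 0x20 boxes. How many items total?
Convert 0o41 (octal) → 4×8 + 1 = 33 (decimal)
Convert 0x20 (hexadecimal) → 2×16 = 32 (decimal)
Compute 33 × 32 = 1056
1056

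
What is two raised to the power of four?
Convert two (English words) → 2 (decimal)
Convert four (English words) → 4 (decimal)
Compute 2 ^ 4 = 16
16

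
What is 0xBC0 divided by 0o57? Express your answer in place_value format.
Convert 0xBC0 (hexadecimal) → 11×256 + 12×16 = 3008 (decimal)
Convert 0o57 (octal) → 5×8 + 7 = 47 (decimal)
Compute 3008 ÷ 47 = 64
Convert 64 (decimal) → 64 = 6×10 + 4 → 6 tens, 4 ones (place-value notation)
6 tens, 4 ones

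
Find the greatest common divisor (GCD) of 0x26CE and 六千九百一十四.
Convert 0x26CE (hexadecimal) → 2×4096 + 6×256 + 12×16 + 14 = 9934 (decimal)
Convert 六千九百一十四 (Chinese numeral) → 6×1000 + 9×100 + 1×10 + 4 = 6914 (decimal)
Compute gcd(9934, 6914) = 2
2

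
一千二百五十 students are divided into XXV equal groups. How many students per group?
Convert 一千二百五十 (Chinese numeral) → 1×1000 + 2×100 + 5×10 = 1250 (decimal)
Convert XXV (Roman numeral) → 10 + 10 + 5 = 25 (decimal)
Compute 1250 ÷ 25 = 50
50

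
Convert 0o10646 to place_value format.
Convert 0o10646 (octal) → 1×4096 + 6×64 + 4×8 + 6 = 4518 (decimal)
Convert 4518 (decimal) → 4518 = 4×1000 + 5×100 + 1×10 + 8 → 4 thousands, 5 hundreds, 1 ten, 8 ones (place-value notation)
4 thousands, 5 hundreds, 1 ten, 8 ones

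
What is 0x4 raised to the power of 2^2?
Convert 0x4 (hexadecimal) → 4 (decimal)
Convert 2^2 (power) → 4 (decimal)
Compute 4 ^ 4 = 256
256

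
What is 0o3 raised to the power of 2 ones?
Convert 0o3 (octal) → 3 (decimal)
Convert 2 ones (place-value notation) → 2 (decimal)
Compute 3 ^ 2 = 9
9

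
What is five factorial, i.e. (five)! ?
Convert five (English words) → 5 (decimal)
Compute 5! = 120
120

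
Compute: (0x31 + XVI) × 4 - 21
Convert 0x31 (hexadecimal) → 3×16 + 1 = 49 (decimal)
Convert XVI (Roman numeral) → 10 + 5 + 1 = 16 (decimal)
Expression in decimal: (49 + 16) × 4 - 21
Parentheses first: 49 + 16 = 65
Multiply: 65 × 4 = 260
Subtract: 260 - 21 = 239
239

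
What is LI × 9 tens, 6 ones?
Convert LI (Roman numeral) → 50 + 1 = 51 (decimal)
Convert 9 tens, 6 ones (place-value notation) → 9×10 + 6 = 96 (decimal)
Compute 51 × 96 = 4896
4896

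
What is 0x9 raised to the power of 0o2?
Convert 0x9 (hexadecimal) → 9 (decimal)
Convert 0o2 (octal) → 2 (decimal)
Compute 9 ^ 2 = 81
81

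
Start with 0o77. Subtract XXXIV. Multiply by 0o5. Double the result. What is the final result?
Convert 0o77 (octal) → 7×8 + 7 = 63 (decimal)
Start: 63
Convert XXXIV (Roman numeral) → 10 + 10 + 10 + 4 = 34 (decimal)
63 - 34 = 29
Convert 0o5 (octal) → 5 (decimal)
29 × 5 = 145
145 × 2 = 290
290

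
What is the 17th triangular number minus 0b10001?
The 17th triangular number = 17×18/2 = 153
Convert 0b10001 (binary) → 16 + 1 = 17 (decimal)
Compute 153 - 17 = 136
136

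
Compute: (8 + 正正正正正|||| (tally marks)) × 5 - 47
Convert 正正正正正|||| (tally marks) → 5 + 5 + 5 + 5 + 5 + 4 = 29 (decimal)
Expression in decimal: (8 + 29) × 5 - 47
Parentheses first: 8 + 29 = 37
Multiply: 37 × 5 = 185
Subtract: 185 - 47 = 138
138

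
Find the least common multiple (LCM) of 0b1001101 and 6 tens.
Convert 0b1001101 (binary) → 64 + 8 + 4 + 1 = 77 (decimal)
Convert 6 tens (place-value notation) → 6×10 = 60 (decimal)
Compute lcm(77, 60) = 4620
4620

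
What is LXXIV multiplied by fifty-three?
Convert LXXIV (Roman numeral) → 50 + 10 + 10 + 4 = 74 (decimal)
Convert fifty-three (English words) → 53 (decimal)
Compute 74 × 53 = 3922
3922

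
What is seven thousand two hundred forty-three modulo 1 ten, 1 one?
Convert seven thousand two hundred forty-three (English words) → 7×1000 + 2×100 + 43 = 7243 (decimal)
Convert 1 ten, 1 one (place-value notation) → 1×10 + 1 = 11 (decimal)
Compute 7243 mod 11 = 5
5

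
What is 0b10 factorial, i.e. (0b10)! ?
Convert 0b10 (binary) → 2 (decimal)
Compute 2! = 2
2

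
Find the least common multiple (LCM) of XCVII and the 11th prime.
Convert XCVII (Roman numeral) → 90 + 5 + 1 + 1 = 97 (decimal)
Convert the 11th prime (prime index) → 31 (decimal)
Compute lcm(97, 31) = 3007
3007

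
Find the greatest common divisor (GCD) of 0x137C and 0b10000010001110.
Convert 0x137C (hexadecimal) → 1×4096 + 3×256 + 7×16 + 12 = 4988 (decimal)
Convert 0b10000010001110 (binary) → 8192 + 128 + 8 + 4 + 2 = 8334 (decimal)
Compute gcd(4988, 8334) = 2
2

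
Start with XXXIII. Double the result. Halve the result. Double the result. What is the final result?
Convert XXXIII (Roman numeral) → 10 + 10 + 10 + 1 + 1 + 1 = 33 (decimal)
Start: 33
33 × 2 = 66
66 ÷ 2 = 33
33 × 2 = 66
66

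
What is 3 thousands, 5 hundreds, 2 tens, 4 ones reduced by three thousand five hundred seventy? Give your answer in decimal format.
Convert 3 thousands, 5 hundreds, 2 tens, 4 ones (place-value notation) → 3×1000 + 5×100 + 2×10 + 4 = 3524 (decimal)
Convert three thousand five hundred seventy (English words) → 3×1000 + 5×100 + 70 = 3570 (decimal)
Compute 3524 - 3570 = -46
-46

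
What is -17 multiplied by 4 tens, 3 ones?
Convert 4 tens, 3 ones (place-value notation) → 4×10 + 3 = 43 (decimal)
Compute -17 × 43 = -731
-731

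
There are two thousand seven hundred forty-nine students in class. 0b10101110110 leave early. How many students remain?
Convert two thousand seven hundred forty-nine (English words) → 2×1000 + 7×100 + 49 = 2749 (decimal)
Convert 0b10101110110 (binary) → 1024 + 256 + 64 + 32 + 16 + 4 + 2 = 1398 (decimal)
Compute 2749 - 1398 = 1351
1351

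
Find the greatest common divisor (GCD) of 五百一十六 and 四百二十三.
Convert 五百一十六 (Chinese numeral) → 5×100 + 1×10 + 6 = 516 (decimal)
Convert 四百二十三 (Chinese numeral) → 4×100 + 2×10 + 3 = 423 (decimal)
Compute gcd(516, 423) = 3
3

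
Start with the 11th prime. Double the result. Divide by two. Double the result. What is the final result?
Convert the 11th prime (prime index) → 31 (decimal)
Start: 31
31 × 2 = 62
Convert two (English words) → 2 (decimal)
62 ÷ 2 = 31
31 × 2 = 62
62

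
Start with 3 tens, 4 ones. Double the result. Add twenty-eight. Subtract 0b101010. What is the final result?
Convert 3 tens, 4 ones (place-value notation) → 3×10 + 4 = 34 (decimal)
Start: 34
34 × 2 = 68
Convert twenty-eight (English words) → 28 (decimal)
68 + 28 = 96
Convert 0b101010 (binary) → 32 + 8 + 2 = 42 (decimal)
96 - 42 = 54
54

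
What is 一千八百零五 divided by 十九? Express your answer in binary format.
Convert 一千八百零五 (Chinese numeral) → 1×1000 + 8×100 + 5 = 1805 (decimal)
Convert 十九 (Chinese numeral) → 1×10 + 9 = 19 (decimal)
Compute 1805 ÷ 19 = 95
Convert 95 (decimal) → 95 = 64 + 16 + 8 + 4 + 2 + 1 → 0b1011111 (binary)
0b1011111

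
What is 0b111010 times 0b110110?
Convert 0b111010 (binary) → 32 + 16 + 8 + 2 = 58 (decimal)
Convert 0b110110 (binary) → 32 + 16 + 4 + 2 = 54 (decimal)
Compute 58 × 54 = 3132
3132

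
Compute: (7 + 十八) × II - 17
Convert 十八 (Chinese numeral) → 1×10 + 8 = 18 (decimal)
Convert II (Roman numeral) → 1 + 1 = 2 (decimal)
Expression in decimal: (7 + 18) × 2 - 17
Parentheses first: 7 + 18 = 25
Multiply: 25 × 2 = 50
Subtract: 50 - 17 = 33
33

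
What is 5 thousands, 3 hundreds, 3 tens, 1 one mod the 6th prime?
Convert 5 thousands, 3 hundreds, 3 tens, 1 one (place-value notation) → 5×1000 + 3×100 + 3×10 + 1 = 5331 (decimal)
Convert the 6th prime (prime index) → 13 (decimal)
Compute 5331 mod 13 = 1
1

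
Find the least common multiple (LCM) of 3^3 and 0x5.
Convert 3^3 (power) → 27 (decimal)
Convert 0x5 (hexadecimal) → 5 (decimal)
Compute lcm(27, 5) = 135
135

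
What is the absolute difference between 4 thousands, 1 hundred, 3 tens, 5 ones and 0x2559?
Convert 4 thousands, 1 hundred, 3 tens, 5 ones (place-value notation) → 4×1000 + 1×100 + 3×10 + 5 = 4135 (decimal)
Convert 0x2559 (hexadecimal) → 2×4096 + 5×256 + 5×16 + 9 = 9561 (decimal)
Compute |4135 - 9561| = 5426
5426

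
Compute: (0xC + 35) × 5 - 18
Convert 0xC (hexadecimal) → 12 (decimal)
Expression in decimal: (12 + 35) × 5 - 18
Parentheses first: 12 + 35 = 47
Multiply: 47 × 5 = 235
Subtract: 235 - 18 = 217
217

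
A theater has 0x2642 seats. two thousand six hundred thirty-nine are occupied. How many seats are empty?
Convert 0x2642 (hexadecimal) → 2×4096 + 6×256 + 4×16 + 2 = 9794 (decimal)
Convert two thousand six hundred thirty-nine (English words) → 2×1000 + 6×100 + 39 = 2639 (decimal)
Compute 9794 - 2639 = 7155
7155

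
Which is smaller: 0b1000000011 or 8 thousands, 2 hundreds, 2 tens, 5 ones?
Convert 0b1000000011 (binary) → 512 + 2 + 1 = 515 (decimal)
Convert 8 thousands, 2 hundreds, 2 tens, 5 ones (place-value notation) → 8×1000 + 2×100 + 2×10 + 5 = 8225 (decimal)
Compare 515 vs 8225: smaller = 515
515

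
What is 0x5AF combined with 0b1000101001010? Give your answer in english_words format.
Convert 0x5AF (hexadecimal) → 5×256 + 10×16 + 15 = 1455 (decimal)
Convert 0b1000101001010 (binary) → 4096 + 256 + 64 + 8 + 2 = 4426 (decimal)
Compute 1455 + 4426 = 5881
Convert 5881 (decimal) → 5881 = 5×1000 + 8×100 + 81 → five thousand eight hundred eighty-one (English words)
five thousand eight hundred eighty-one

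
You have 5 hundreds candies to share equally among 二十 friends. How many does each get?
Convert 5 hundreds (place-value notation) → 5×100 = 500 (decimal)
Convert 二十 (Chinese numeral) → 2×10 = 20 (decimal)
Compute 500 ÷ 20 = 25
25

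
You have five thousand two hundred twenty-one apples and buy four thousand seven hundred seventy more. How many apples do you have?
Convert five thousand two hundred twenty-one (English words) → 5×1000 + 2×100 + 21 = 5221 (decimal)
Convert four thousand seven hundred seventy (English words) → 4×1000 + 7×100 + 70 = 4770 (decimal)
Compute 5221 + 4770 = 9991
9991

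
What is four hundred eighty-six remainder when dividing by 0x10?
Convert four hundred eighty-six (English words) → 4×100 + 86 = 486 (decimal)
Convert 0x10 (hexadecimal) → 1×16 = 16 (decimal)
Compute 486 mod 16 = 6
6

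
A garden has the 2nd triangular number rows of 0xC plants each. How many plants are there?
Convert 0xC (hexadecimal) → 12 (decimal)
Convert the 2nd triangular number (triangular index) → 2×3/2 = 3 (decimal)
Compute 12 × 3 = 36
36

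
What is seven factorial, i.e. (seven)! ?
Convert seven (English words) → 7 (decimal)
Compute 7! = 5040
5040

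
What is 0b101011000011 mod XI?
Convert 0b101011000011 (binary) → 2048 + 512 + 128 + 64 + 2 + 1 = 2755 (decimal)
Convert XI (Roman numeral) → 10 + 1 = 11 (decimal)
Compute 2755 mod 11 = 5
5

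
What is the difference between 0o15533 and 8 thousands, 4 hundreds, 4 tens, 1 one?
Convert 0o15533 (octal) → 1×4096 + 5×512 + 5×64 + 3×8 + 3 = 7003 (decimal)
Convert 8 thousands, 4 hundreds, 4 tens, 1 one (place-value notation) → 8×1000 + 4×100 + 4×10 + 1 = 8441 (decimal)
Difference: |7003 - 8441| = 1438
1438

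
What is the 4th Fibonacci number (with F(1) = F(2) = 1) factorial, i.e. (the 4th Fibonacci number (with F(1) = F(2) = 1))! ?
Convert the 4th Fibonacci number (with F(1) = F(2) = 1) (Fibonacci index) → 1, 1, 2, 3 → 3 (decimal)
Compute 3! = 6
6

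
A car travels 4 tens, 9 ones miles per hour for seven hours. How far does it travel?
Convert 4 tens, 9 ones (place-value notation) → 4×10 + 9 = 49 (decimal)
Convert seven (English words) → 7 (decimal)
Compute 49 × 7 = 343
343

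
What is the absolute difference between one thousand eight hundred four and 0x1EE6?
Convert one thousand eight hundred four (English words) → 1×1000 + 8×100 + 4 = 1804 (decimal)
Convert 0x1EE6 (hexadecimal) → 1×4096 + 14×256 + 14×16 + 6 = 7910 (decimal)
Compute |1804 - 7910| = 6106
6106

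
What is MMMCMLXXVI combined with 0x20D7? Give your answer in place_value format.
Convert MMMCMLXXVI (Roman numeral) → 1000 + 1000 + 1000 + 900 + 50 + 10 + 10 + 5 + 1 = 3976 (decimal)
Convert 0x20D7 (hexadecimal) → 2×4096 + 13×16 + 7 = 8407 (decimal)
Compute 3976 + 8407 = 12383
Convert 12383 (decimal) → 12383 = 12×1000 + 3×100 + 8×10 + 3 → 12 thousands, 3 hundreds, 8 tens, 3 ones (place-value notation)
12 thousands, 3 hundreds, 8 tens, 3 ones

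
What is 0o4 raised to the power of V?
Convert 0o4 (octal) → 4 (decimal)
Convert V (Roman numeral) → 5 (decimal)
Compute 4 ^ 5 = 1024
1024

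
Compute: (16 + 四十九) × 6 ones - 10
Convert 四十九 (Chinese numeral) → 4×10 + 9 = 49 (decimal)
Convert 6 ones (place-value notation) → 6 (decimal)
Expression in decimal: (16 + 49) × 6 - 10
Parentheses first: 16 + 49 = 65
Multiply: 65 × 6 = 390
Subtract: 390 - 10 = 380
380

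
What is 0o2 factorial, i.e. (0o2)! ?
Convert 0o2 (octal) → 2 (decimal)
Compute 2! = 2
2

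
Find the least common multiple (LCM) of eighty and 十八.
Convert eighty (English words) → 80 (decimal)
Convert 十八 (Chinese numeral) → 1×10 + 8 = 18 (decimal)
Compute lcm(80, 18) = 720
720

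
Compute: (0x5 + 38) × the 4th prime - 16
Convert 0x5 (hexadecimal) → 5 (decimal)
Convert the 4th prime (prime index) → 7 (decimal)
Expression in decimal: (5 + 38) × 7 - 16
Parentheses first: 5 + 38 = 43
Multiply: 43 × 7 = 301
Subtract: 301 - 16 = 285
285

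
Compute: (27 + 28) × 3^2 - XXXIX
Convert 3^2 (power) → 9 (decimal)
Convert XXXIX (Roman numeral) → 10 + 10 + 10 + 9 = 39 (decimal)
Expression in decimal: (27 + 28) × 9 - 39
Parentheses first: 27 + 28 = 55
Multiply: 55 × 9 = 495
Subtract: 495 - 39 = 456
456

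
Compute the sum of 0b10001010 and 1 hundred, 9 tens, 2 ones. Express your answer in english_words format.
Convert 0b10001010 (binary) → 128 + 8 + 2 = 138 (decimal)
Convert 1 hundred, 9 tens, 2 ones (place-value notation) → 1×100 + 9×10 + 2 = 192 (decimal)
Compute 138 + 192 = 330
Convert 330 (decimal) → 330 = 3×100 + 30 → three hundred thirty (English words)
three hundred thirty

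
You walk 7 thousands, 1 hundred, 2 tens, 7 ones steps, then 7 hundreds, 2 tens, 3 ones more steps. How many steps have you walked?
Convert 7 thousands, 1 hundred, 2 tens, 7 ones (place-value notation) → 7×1000 + 1×100 + 2×10 + 7 = 7127 (decimal)
Convert 7 hundreds, 2 tens, 3 ones (place-value notation) → 7×100 + 2×10 + 3 = 723 (decimal)
Compute 7127 + 723 = 7850
7850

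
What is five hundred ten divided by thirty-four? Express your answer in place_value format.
Convert five hundred ten (English words) → 5×100 + 10 = 510 (decimal)
Convert thirty-four (English words) → 34 (decimal)
Compute 510 ÷ 34 = 15
Convert 15 (decimal) → 15 = 1×10 + 5 → 1 ten, 5 ones (place-value notation)
1 ten, 5 ones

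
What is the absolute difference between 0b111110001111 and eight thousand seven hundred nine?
Convert 0b111110001111 (binary) → 2048 + 1024 + 512 + 256 + 128 + 8 + 4 + 2 + 1 = 3983 (decimal)
Convert eight thousand seven hundred nine (English words) → 8×1000 + 7×100 + 9 = 8709 (decimal)
Compute |3983 - 8709| = 4726
4726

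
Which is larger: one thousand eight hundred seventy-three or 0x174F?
Convert one thousand eight hundred seventy-three (English words) → 1×1000 + 8×100 + 73 = 1873 (decimal)
Convert 0x174F (hexadecimal) → 1×4096 + 7×256 + 4×16 + 15 = 5967 (decimal)
Compare 1873 vs 5967: larger = 5967
5967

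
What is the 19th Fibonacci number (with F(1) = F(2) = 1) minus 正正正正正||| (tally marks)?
The 19th Fibonacci number (with F(1) = F(2) = 1) = 4181
Convert 正正正正正||| (tally marks) → 5 + 5 + 5 + 5 + 5 + 3 = 28 (decimal)
Compute 4181 - 28 = 4153
4153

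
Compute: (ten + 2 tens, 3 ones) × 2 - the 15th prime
Convert ten (English words) → 10 (decimal)
Convert 2 tens, 3 ones (place-value notation) → 2×10 + 3 = 23 (decimal)
Convert the 15th prime (prime index) → 47 (decimal)
Expression in decimal: (10 + 23) × 2 - 47
Parentheses first: 10 + 23 = 33
Multiply: 33 × 2 = 66
Subtract: 66 - 47 = 19
19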